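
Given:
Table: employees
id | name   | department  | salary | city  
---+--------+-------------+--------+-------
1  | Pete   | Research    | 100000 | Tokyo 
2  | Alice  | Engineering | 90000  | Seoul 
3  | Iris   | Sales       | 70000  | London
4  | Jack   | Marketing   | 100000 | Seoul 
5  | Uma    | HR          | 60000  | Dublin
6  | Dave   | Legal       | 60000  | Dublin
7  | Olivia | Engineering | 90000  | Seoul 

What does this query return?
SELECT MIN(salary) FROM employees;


Salaries: 100000, 90000, 70000, 100000, 60000, 60000, 90000
MIN = 60000

60000


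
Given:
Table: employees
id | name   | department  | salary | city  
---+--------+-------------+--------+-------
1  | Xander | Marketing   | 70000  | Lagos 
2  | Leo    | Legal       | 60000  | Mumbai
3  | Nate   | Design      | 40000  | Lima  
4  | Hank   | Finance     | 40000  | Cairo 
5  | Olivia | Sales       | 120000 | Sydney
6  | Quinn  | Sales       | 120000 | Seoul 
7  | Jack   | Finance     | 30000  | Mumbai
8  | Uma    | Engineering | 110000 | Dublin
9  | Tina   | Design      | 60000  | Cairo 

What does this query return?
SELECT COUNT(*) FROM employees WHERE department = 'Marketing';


Counting rows where department = 'Marketing'
  Xander -> MATCH


1


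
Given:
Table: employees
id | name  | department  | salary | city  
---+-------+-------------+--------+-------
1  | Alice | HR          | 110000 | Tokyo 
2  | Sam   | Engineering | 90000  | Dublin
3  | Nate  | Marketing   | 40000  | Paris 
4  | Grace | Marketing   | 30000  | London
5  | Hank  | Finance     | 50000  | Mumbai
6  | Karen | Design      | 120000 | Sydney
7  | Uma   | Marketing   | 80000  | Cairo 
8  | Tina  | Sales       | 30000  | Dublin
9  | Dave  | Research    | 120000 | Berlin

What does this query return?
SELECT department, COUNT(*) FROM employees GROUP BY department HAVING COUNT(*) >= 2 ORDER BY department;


Groups with count >= 2:
  Marketing: 3 -> PASS
  Design: 1 -> filtered out
  Engineering: 1 -> filtered out
  Finance: 1 -> filtered out
  HR: 1 -> filtered out
  Research: 1 -> filtered out
  Sales: 1 -> filtered out


1 groups:
Marketing, 3


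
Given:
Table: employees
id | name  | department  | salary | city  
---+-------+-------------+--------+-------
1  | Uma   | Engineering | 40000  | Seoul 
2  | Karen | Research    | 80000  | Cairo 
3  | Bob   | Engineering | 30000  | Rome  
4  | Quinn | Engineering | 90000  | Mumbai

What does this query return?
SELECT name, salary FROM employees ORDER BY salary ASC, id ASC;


Sorting by salary ASC, then id ASC for ties

4 rows:
Bob, 30000
Uma, 40000
Karen, 80000
Quinn, 90000


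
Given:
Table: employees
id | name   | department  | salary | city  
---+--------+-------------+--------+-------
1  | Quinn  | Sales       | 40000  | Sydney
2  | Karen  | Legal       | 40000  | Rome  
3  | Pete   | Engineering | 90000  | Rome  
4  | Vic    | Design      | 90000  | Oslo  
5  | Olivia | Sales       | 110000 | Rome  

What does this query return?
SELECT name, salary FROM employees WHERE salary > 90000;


Filtering: salary > 90000
Matching: 1 rows

1 rows:
Olivia, 110000


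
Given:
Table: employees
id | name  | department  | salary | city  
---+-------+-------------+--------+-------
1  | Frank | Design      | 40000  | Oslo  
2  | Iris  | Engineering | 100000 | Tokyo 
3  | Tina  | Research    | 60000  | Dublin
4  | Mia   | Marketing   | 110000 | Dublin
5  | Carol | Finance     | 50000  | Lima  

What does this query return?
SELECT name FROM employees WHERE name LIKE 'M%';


LIKE 'M%' matches names starting with 'M'
Matching: 1

1 rows:
Mia


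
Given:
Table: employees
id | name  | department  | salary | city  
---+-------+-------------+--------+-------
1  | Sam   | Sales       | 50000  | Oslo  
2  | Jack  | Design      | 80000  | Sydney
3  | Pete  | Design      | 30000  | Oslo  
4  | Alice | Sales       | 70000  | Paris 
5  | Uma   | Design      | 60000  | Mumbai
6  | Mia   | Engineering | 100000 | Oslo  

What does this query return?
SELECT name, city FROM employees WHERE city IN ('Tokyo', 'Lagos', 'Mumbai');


Filtering: city IN ('Tokyo', 'Lagos', 'Mumbai')
Matching: 1 rows

1 rows:
Uma, Mumbai


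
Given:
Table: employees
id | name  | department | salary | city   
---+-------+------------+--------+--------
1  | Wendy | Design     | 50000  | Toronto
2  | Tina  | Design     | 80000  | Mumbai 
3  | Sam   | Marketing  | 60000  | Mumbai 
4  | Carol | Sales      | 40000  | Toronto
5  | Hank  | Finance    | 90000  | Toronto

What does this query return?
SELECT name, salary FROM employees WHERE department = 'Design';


Filtering: department = 'Design'
Matching rows: 2

2 rows:
Wendy, 50000
Tina, 80000


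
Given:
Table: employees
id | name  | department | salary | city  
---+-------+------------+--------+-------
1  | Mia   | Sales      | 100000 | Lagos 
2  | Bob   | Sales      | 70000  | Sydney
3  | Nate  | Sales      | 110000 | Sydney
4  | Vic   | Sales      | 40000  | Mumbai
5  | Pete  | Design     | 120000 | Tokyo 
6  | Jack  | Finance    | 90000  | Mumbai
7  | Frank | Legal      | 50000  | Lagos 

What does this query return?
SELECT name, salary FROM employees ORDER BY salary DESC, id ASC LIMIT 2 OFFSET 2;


Sort by salary DESC (id ASC tiebreak), then skip 2 and take 2
Rows 3 through 4

2 rows:
Mia, 100000
Jack, 90000


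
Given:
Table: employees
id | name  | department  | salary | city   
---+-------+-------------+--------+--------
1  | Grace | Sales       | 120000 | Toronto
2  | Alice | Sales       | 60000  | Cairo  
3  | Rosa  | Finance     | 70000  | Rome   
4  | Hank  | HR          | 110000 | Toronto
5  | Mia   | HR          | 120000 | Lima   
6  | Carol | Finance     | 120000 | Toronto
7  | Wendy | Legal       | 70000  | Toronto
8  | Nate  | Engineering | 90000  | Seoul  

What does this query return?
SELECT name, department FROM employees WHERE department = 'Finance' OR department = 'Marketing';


Filtering: department = 'Finance' OR 'Marketing'
Matching: 2 rows

2 rows:
Rosa, Finance
Carol, Finance


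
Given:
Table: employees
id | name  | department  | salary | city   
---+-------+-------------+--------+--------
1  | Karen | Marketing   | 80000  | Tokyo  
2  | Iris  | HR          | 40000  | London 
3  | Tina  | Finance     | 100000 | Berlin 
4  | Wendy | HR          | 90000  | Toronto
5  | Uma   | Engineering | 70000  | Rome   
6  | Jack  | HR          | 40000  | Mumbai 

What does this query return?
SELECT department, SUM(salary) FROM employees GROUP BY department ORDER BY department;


Summing salary within each department:
  Engineering: 70000 = 70000
  Finance: 100000 = 100000
  HR: 40000 + 90000 + 40000 = 170000
  Marketing: 80000 = 80000


4 groups:
Engineering, 70000
Finance, 100000
HR, 170000
Marketing, 80000


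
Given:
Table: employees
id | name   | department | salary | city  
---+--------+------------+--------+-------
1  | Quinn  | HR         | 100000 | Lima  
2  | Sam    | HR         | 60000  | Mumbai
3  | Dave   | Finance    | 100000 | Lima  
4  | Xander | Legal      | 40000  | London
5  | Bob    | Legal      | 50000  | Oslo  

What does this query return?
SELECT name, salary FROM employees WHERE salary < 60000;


Filtering: salary < 60000
Matching: 2 rows

2 rows:
Xander, 40000
Bob, 50000


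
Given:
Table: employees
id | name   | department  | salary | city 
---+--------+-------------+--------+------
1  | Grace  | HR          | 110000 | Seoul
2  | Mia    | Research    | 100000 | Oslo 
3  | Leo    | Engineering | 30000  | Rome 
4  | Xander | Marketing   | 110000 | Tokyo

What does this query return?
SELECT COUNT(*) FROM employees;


COUNT(*) counts all rows

4


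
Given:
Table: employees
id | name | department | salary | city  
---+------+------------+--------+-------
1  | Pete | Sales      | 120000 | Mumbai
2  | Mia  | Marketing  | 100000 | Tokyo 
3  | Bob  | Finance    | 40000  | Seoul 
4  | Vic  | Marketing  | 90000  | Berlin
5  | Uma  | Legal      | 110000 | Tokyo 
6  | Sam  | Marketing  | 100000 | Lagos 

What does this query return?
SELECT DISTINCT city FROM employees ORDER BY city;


All 'city' values (row order): Mumbai, Tokyo, Seoul, Berlin, Tokyo, Lagos
Removing duplicates leaves 5 unique value(s).

5 values:
Berlin
Lagos
Mumbai
Seoul
Tokyo


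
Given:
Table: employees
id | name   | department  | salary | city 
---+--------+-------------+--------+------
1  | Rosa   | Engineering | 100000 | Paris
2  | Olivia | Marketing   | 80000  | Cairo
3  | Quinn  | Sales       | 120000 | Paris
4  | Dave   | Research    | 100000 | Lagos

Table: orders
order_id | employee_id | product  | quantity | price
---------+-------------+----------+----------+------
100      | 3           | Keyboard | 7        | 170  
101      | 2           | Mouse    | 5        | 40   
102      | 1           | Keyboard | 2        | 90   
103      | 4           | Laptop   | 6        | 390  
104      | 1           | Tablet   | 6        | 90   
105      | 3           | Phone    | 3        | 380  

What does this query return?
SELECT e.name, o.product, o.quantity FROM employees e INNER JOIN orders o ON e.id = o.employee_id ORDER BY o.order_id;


Joining employees.id = orders.employee_id:
  employee Quinn (id=3) -> order Keyboard
  employee Olivia (id=2) -> order Mouse
  employee Rosa (id=1) -> order Keyboard
  employee Dave (id=4) -> order Laptop
  employee Rosa (id=1) -> order Tablet
  employee Quinn (id=3) -> order Phone


6 rows:
Quinn, Keyboard, 7
Olivia, Mouse, 5
Rosa, Keyboard, 2
Dave, Laptop, 6
Rosa, Tablet, 6
Quinn, Phone, 3


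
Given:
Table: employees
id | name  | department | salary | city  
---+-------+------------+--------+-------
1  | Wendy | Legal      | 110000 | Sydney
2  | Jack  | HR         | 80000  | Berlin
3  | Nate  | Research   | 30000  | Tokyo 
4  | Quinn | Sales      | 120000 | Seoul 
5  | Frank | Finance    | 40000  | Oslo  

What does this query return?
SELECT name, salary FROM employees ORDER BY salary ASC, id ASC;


Sorting by salary ASC, then id ASC for ties

5 rows:
Nate, 30000
Frank, 40000
Jack, 80000
Wendy, 110000
Quinn, 120000


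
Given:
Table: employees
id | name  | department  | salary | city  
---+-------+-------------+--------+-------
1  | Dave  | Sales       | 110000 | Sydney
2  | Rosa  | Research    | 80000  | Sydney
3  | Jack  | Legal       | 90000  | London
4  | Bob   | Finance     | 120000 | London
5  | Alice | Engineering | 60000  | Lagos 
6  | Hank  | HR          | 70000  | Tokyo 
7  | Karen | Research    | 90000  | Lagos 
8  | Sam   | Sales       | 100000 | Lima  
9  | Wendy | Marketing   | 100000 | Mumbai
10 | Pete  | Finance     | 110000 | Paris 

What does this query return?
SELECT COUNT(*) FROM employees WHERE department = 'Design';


Counting rows where department = 'Design'


0


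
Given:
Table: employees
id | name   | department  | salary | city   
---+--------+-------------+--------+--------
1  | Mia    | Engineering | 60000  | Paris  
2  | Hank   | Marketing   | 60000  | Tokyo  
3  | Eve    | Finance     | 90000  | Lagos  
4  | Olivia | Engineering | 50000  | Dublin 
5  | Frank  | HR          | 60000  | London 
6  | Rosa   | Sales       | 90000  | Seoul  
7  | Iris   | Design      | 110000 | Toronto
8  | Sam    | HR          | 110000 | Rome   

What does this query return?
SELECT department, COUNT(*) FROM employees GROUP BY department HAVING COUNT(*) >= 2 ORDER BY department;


Groups with count >= 2:
  Engineering: 2 -> PASS
  HR: 2 -> PASS
  Design: 1 -> filtered out
  Finance: 1 -> filtered out
  Marketing: 1 -> filtered out
  Sales: 1 -> filtered out


2 groups:
Engineering, 2
HR, 2


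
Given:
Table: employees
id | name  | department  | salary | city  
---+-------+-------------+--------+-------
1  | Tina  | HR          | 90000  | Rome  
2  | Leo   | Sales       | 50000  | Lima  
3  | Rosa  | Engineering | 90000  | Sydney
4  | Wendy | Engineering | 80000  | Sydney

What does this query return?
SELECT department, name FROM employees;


Projecting columns: department, name

4 rows:
HR, Tina
Sales, Leo
Engineering, Rosa
Engineering, Wendy


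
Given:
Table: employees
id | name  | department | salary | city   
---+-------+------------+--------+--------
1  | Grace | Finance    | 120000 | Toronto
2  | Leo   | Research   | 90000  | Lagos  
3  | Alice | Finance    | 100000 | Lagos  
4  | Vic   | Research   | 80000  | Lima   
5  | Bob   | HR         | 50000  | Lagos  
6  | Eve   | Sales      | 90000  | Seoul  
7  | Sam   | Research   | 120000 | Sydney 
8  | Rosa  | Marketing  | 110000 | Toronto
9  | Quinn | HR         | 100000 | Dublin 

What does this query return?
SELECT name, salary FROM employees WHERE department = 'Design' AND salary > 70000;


Filtering: department = 'Design' AND salary > 70000
Matching: 0 rows

Empty result set (0 rows)


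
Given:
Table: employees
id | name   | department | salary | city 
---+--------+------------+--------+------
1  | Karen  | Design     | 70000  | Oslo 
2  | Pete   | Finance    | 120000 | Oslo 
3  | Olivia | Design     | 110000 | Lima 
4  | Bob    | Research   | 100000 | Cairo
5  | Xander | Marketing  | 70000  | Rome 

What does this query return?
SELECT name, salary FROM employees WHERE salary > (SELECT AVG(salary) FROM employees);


Subquery: AVG(salary) = 94000.0
Filtering: salary > 94000.0
  Pete (120000) -> MATCH
  Olivia (110000) -> MATCH
  Bob (100000) -> MATCH


3 rows:
Pete, 120000
Olivia, 110000
Bob, 100000


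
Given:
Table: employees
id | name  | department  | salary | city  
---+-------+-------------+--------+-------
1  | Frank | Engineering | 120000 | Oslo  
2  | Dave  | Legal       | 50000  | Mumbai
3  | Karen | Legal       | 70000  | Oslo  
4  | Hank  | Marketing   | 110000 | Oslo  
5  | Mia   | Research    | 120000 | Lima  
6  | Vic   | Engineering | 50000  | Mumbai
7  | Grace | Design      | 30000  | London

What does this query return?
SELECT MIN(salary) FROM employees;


Salaries: 120000, 50000, 70000, 110000, 120000, 50000, 30000
MIN = 30000

30000


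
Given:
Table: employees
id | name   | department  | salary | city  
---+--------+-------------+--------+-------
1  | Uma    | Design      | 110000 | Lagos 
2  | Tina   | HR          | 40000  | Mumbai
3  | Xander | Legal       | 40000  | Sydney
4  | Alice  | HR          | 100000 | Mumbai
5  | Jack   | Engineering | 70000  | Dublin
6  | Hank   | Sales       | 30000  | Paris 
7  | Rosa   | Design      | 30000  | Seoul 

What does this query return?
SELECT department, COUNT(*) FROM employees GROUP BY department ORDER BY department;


Assigning each row to its department group:
  Uma -> Design
  Tina -> HR
  Xander -> Legal
  Alice -> HR
  Jack -> Engineering
  Hank -> Sales
  Rosa -> Design


5 groups:
Design, 2
Engineering, 1
HR, 2
Legal, 1
Sales, 1


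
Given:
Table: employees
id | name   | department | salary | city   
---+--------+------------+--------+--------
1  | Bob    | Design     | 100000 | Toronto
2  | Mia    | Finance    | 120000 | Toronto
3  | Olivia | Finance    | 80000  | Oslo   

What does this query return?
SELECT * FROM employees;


SELECT * returns all 3 rows with all columns

3 rows:
1, Bob, Design, 100000, Toronto
2, Mia, Finance, 120000, Toronto
3, Olivia, Finance, 80000, Oslo


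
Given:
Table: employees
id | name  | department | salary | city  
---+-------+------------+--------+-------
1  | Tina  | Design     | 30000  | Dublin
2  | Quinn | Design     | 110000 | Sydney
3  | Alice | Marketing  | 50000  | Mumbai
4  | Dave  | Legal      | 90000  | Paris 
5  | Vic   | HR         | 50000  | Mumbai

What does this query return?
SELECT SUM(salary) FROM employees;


SUM(salary) = 30000 + 110000 + 50000 + 90000 + 50000 = 330000

330000


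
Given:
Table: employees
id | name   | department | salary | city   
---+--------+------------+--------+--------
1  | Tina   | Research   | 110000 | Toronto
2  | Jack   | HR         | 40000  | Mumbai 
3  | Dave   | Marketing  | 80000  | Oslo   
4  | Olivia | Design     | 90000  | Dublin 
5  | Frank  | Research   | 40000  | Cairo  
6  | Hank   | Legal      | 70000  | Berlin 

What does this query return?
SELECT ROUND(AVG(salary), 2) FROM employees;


SUM(salary) = 430000
COUNT = 6
ROUND(AVG, 2) = ROUND(430000 / 6, 2) = 71666.67

71666.67


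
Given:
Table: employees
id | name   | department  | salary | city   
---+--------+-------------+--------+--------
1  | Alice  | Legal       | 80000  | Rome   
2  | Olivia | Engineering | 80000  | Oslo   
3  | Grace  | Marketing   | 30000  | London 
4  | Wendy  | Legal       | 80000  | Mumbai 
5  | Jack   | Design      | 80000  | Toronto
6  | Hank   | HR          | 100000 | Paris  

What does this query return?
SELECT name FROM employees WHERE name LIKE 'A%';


LIKE 'A%' matches names starting with 'A'
Matching: 1

1 rows:
Alice


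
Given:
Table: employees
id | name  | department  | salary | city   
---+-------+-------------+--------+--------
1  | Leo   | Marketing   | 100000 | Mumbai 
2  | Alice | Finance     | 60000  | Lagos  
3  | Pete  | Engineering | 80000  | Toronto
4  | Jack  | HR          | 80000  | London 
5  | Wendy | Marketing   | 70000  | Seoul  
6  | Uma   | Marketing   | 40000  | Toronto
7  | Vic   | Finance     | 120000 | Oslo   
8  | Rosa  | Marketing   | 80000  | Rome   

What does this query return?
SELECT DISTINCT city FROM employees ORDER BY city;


All 'city' values (row order): Mumbai, Lagos, Toronto, London, Seoul, Toronto, Oslo, Rome
Removing duplicates leaves 7 unique value(s).

7 values:
Lagos
London
Mumbai
Oslo
Rome
Seoul
Toronto


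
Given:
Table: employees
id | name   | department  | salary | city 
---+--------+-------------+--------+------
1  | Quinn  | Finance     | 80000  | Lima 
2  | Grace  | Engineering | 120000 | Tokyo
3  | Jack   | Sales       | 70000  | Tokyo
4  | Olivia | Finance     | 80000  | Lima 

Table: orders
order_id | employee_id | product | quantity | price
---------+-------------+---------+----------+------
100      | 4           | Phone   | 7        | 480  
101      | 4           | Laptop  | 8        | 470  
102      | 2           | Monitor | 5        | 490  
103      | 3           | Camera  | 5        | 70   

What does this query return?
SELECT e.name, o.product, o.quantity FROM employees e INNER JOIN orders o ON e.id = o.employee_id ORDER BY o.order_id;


Joining employees.id = orders.employee_id:
  employee Olivia (id=4) -> order Phone
  employee Olivia (id=4) -> order Laptop
  employee Grace (id=2) -> order Monitor
  employee Jack (id=3) -> order Camera


4 rows:
Olivia, Phone, 7
Olivia, Laptop, 8
Grace, Monitor, 5
Jack, Camera, 5


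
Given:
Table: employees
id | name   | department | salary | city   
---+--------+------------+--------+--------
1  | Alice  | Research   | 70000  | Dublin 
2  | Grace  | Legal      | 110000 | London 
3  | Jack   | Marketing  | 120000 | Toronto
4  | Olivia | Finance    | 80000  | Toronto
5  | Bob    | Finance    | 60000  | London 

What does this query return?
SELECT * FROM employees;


SELECT * returns all 5 rows with all columns

5 rows:
1, Alice, Research, 70000, Dublin
2, Grace, Legal, 110000, London
3, Jack, Marketing, 120000, Toronto
4, Olivia, Finance, 80000, Toronto
5, Bob, Finance, 60000, London


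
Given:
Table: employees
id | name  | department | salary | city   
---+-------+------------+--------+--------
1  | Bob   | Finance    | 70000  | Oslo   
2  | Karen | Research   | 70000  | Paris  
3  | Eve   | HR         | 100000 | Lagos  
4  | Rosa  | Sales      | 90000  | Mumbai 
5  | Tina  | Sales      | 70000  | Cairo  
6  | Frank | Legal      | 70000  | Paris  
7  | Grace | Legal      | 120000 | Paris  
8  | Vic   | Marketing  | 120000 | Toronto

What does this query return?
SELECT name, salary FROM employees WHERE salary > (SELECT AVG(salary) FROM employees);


Subquery: AVG(salary) = 88750.0
Filtering: salary > 88750.0
  Eve (100000) -> MATCH
  Rosa (90000) -> MATCH
  Grace (120000) -> MATCH
  Vic (120000) -> MATCH


4 rows:
Eve, 100000
Rosa, 90000
Grace, 120000
Vic, 120000


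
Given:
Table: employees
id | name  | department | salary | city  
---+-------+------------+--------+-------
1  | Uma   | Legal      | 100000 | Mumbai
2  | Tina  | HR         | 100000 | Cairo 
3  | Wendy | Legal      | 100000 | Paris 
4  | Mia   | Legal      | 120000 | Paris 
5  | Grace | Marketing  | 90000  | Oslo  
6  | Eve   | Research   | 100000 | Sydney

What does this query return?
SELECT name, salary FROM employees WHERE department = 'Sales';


Filtering: department = 'Sales'
Matching rows: 0

Empty result set (0 rows)


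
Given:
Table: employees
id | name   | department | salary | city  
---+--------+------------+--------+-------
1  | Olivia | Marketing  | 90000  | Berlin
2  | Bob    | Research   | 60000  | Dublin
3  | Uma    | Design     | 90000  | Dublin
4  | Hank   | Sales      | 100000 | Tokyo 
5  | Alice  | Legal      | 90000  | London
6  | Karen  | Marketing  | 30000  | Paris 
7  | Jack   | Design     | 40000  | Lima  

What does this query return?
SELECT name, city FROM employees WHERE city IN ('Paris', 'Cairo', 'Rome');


Filtering: city IN ('Paris', 'Cairo', 'Rome')
Matching: 1 rows

1 rows:
Karen, Paris


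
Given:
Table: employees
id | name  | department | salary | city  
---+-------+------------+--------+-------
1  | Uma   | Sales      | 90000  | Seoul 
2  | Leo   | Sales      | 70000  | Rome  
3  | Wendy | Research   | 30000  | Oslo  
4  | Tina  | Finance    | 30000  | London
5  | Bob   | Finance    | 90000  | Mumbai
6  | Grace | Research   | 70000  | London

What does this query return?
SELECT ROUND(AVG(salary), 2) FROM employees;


SUM(salary) = 380000
COUNT = 6
ROUND(AVG, 2) = ROUND(380000 / 6, 2) = 63333.33

63333.33


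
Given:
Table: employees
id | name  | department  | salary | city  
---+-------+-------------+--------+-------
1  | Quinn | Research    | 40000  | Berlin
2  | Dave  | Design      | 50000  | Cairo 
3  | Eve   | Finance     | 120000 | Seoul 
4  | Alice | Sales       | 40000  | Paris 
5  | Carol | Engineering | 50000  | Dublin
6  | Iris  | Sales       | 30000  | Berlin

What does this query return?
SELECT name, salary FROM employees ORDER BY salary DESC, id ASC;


Sorting by salary DESC, then id ASC for ties

6 rows:
Eve, 120000
Dave, 50000
Carol, 50000
Quinn, 40000
Alice, 40000
Iris, 30000


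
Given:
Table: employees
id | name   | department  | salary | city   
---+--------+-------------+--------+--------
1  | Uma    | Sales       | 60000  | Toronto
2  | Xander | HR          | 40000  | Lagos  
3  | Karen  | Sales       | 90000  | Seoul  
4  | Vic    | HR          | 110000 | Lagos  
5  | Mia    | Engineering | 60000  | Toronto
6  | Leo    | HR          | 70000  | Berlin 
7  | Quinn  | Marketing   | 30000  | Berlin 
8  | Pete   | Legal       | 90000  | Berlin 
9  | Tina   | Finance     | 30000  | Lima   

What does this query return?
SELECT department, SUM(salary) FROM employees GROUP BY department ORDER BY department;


Summing salary within each department:
  Engineering: 60000 = 60000
  Finance: 30000 = 30000
  HR: 40000 + 110000 + 70000 = 220000
  Legal: 90000 = 90000
  Marketing: 30000 = 30000
  Sales: 60000 + 90000 = 150000


6 groups:
Engineering, 60000
Finance, 30000
HR, 220000
Legal, 90000
Marketing, 30000
Sales, 150000


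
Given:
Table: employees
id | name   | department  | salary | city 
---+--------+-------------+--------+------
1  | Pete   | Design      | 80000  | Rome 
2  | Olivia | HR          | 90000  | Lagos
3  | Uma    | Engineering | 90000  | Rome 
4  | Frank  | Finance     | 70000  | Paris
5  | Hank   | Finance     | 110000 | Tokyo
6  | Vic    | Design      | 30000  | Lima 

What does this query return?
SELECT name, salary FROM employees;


Projecting columns: name, salary

6 rows:
Pete, 80000
Olivia, 90000
Uma, 90000
Frank, 70000
Hank, 110000
Vic, 30000


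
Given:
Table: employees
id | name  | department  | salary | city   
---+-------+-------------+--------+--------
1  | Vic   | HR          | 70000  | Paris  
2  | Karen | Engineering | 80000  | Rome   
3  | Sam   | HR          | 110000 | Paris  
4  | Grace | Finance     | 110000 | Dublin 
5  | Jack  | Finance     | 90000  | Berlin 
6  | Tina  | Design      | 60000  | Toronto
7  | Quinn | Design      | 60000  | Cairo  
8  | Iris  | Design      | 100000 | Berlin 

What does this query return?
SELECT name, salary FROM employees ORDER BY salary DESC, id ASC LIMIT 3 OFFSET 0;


Sort by salary DESC (id ASC tiebreak), then skip 0 and take 3
Rows 1 through 3

3 rows:
Sam, 110000
Grace, 110000
Iris, 100000


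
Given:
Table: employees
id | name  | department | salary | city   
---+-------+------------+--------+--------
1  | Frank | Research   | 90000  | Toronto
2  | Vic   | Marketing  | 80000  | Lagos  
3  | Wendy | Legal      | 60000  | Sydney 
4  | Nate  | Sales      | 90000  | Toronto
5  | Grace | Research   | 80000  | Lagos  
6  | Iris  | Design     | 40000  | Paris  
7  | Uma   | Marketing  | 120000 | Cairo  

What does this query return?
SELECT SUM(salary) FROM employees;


SUM(salary) = 90000 + 80000 + 60000 + 90000 + 80000 + 40000 + 120000 = 560000

560000


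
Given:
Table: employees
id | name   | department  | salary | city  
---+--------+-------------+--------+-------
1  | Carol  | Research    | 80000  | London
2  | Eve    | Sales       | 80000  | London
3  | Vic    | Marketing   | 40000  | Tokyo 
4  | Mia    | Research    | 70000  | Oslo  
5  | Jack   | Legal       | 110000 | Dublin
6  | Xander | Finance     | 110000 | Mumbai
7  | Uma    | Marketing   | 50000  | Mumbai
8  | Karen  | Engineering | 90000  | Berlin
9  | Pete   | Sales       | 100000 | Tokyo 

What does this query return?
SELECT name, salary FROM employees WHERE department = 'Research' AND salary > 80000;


Filtering: department = 'Research' AND salary > 80000
Matching: 0 rows

Empty result set (0 rows)


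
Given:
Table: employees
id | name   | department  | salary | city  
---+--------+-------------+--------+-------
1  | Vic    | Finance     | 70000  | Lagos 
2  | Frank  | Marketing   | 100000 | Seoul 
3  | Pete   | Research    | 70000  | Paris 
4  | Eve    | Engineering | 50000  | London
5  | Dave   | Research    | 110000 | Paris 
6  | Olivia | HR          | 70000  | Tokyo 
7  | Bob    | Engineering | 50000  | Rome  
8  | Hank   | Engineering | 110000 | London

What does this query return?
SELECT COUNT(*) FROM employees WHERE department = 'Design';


Counting rows where department = 'Design'


0


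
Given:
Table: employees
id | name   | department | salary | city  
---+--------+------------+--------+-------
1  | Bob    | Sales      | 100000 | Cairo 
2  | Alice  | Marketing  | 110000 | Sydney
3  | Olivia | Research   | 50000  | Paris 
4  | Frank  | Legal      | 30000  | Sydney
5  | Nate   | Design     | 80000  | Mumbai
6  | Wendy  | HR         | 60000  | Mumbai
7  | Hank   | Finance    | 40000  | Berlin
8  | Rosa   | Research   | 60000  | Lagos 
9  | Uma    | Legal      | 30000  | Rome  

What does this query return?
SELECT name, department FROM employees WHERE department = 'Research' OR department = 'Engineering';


Filtering: department = 'Research' OR 'Engineering'
Matching: 2 rows

2 rows:
Olivia, Research
Rosa, Research


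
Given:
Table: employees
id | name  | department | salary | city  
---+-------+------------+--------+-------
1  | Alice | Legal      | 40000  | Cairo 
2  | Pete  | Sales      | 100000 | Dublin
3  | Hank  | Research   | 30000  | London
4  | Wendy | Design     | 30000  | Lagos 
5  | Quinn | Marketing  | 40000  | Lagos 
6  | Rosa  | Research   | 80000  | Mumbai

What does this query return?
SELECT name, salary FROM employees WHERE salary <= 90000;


Filtering: salary <= 90000
Matching: 5 rows

5 rows:
Alice, 40000
Hank, 30000
Wendy, 30000
Quinn, 40000
Rosa, 80000


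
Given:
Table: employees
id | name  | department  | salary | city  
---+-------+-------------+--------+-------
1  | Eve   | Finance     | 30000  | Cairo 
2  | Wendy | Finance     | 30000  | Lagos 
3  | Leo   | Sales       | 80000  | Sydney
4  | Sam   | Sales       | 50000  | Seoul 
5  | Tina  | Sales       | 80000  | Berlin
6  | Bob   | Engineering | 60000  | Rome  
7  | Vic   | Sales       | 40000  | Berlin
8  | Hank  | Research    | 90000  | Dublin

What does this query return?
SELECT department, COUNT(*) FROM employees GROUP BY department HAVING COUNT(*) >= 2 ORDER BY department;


Groups with count >= 2:
  Finance: 2 -> PASS
  Sales: 4 -> PASS
  Engineering: 1 -> filtered out
  Research: 1 -> filtered out


2 groups:
Finance, 2
Sales, 4


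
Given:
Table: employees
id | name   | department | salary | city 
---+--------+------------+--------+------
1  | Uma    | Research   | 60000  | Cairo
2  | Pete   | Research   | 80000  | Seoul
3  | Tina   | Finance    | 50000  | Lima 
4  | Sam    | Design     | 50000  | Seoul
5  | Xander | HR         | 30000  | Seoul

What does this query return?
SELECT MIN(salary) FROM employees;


Salaries: 60000, 80000, 50000, 50000, 30000
MIN = 30000

30000


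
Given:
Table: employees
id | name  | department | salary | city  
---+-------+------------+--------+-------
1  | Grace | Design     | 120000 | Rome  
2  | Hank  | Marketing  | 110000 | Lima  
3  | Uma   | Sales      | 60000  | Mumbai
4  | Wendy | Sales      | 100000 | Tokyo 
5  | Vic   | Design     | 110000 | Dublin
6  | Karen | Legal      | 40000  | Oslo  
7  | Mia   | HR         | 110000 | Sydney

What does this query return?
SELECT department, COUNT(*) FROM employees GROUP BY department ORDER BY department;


Assigning each row to its department group:
  Grace -> Design
  Hank -> Marketing
  Uma -> Sales
  Wendy -> Sales
  Vic -> Design
  Karen -> Legal
  Mia -> HR


5 groups:
Design, 2
HR, 1
Legal, 1
Marketing, 1
Sales, 2


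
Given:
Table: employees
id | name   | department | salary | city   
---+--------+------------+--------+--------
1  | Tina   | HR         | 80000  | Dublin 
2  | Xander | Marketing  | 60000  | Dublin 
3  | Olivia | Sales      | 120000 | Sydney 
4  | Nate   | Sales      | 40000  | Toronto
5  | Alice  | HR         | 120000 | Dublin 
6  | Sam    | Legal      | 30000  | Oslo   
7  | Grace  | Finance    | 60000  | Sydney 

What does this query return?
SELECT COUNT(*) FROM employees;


COUNT(*) counts all rows

7


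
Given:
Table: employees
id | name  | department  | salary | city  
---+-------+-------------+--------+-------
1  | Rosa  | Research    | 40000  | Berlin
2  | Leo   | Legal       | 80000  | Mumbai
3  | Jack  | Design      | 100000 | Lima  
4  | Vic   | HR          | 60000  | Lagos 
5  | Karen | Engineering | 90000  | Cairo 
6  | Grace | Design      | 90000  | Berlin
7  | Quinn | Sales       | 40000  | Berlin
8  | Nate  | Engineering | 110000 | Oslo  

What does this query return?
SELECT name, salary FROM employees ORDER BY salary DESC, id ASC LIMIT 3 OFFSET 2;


Sort by salary DESC (id ASC tiebreak), then skip 2 and take 3
Rows 3 through 5

3 rows:
Karen, 90000
Grace, 90000
Leo, 80000


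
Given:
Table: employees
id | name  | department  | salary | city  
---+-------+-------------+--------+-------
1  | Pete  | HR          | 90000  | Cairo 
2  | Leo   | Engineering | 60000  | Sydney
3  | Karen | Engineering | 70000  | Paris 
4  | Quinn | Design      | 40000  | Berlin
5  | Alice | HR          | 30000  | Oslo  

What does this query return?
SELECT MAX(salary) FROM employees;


Salaries: 90000, 60000, 70000, 40000, 30000
MAX = 90000

90000


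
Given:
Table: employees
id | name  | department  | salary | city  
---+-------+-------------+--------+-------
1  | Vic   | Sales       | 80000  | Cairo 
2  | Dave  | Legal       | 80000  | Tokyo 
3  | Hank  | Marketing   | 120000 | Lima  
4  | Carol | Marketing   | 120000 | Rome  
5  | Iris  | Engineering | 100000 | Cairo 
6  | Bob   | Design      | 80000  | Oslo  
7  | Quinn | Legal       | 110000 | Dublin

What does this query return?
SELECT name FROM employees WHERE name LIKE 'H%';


LIKE 'H%' matches names starting with 'H'
Matching: 1

1 rows:
Hank


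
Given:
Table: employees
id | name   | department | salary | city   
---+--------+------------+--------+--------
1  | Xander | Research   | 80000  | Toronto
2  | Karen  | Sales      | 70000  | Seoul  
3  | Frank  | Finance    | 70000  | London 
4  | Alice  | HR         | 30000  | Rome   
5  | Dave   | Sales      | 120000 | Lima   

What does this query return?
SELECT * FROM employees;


SELECT * returns all 5 rows with all columns

5 rows:
1, Xander, Research, 80000, Toronto
2, Karen, Sales, 70000, Seoul
3, Frank, Finance, 70000, London
4, Alice, HR, 30000, Rome
5, Dave, Sales, 120000, Lima


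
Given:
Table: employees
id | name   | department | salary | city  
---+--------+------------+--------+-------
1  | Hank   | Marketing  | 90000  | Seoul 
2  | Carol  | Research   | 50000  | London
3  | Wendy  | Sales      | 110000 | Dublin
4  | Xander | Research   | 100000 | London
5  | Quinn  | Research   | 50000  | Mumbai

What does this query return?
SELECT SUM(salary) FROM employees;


SUM(salary) = 90000 + 50000 + 110000 + 100000 + 50000 = 400000

400000


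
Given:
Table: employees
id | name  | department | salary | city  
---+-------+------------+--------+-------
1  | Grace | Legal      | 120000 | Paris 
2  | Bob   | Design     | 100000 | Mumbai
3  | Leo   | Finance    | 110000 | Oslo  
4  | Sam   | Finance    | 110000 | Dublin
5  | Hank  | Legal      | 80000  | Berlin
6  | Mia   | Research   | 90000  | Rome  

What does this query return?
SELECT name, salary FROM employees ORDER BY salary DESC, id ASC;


Sorting by salary DESC, then id ASC for ties

6 rows:
Grace, 120000
Leo, 110000
Sam, 110000
Bob, 100000
Mia, 90000
Hank, 80000


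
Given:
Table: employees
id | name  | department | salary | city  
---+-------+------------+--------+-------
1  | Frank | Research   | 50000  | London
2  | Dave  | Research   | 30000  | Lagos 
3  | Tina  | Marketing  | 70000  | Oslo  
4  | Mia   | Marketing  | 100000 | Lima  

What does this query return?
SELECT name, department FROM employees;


Projecting columns: name, department

4 rows:
Frank, Research
Dave, Research
Tina, Marketing
Mia, Marketing


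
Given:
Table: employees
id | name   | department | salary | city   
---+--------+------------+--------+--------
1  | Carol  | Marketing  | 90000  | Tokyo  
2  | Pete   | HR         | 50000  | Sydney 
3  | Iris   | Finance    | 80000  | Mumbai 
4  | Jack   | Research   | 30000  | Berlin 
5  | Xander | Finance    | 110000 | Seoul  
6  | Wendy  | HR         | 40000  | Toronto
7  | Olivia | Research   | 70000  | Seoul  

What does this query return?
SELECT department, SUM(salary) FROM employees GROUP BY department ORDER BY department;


Summing salary within each department:
  Finance: 80000 + 110000 = 190000
  HR: 50000 + 40000 = 90000
  Marketing: 90000 = 90000
  Research: 30000 + 70000 = 100000


4 groups:
Finance, 190000
HR, 90000
Marketing, 90000
Research, 100000


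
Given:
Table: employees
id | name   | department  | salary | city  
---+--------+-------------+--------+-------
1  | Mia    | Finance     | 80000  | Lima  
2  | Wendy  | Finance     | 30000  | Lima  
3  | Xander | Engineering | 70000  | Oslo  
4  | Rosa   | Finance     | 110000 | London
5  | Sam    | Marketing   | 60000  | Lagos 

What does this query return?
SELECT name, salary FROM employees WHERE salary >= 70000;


Filtering: salary >= 70000
Matching: 3 rows

3 rows:
Mia, 80000
Xander, 70000
Rosa, 110000


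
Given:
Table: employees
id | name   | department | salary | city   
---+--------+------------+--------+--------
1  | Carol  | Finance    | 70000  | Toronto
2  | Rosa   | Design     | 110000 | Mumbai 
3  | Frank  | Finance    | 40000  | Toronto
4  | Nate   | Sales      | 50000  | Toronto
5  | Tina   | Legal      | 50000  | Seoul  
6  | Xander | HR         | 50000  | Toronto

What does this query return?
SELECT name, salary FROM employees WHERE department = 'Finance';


Filtering: department = 'Finance'
Matching rows: 2

2 rows:
Carol, 70000
Frank, 40000


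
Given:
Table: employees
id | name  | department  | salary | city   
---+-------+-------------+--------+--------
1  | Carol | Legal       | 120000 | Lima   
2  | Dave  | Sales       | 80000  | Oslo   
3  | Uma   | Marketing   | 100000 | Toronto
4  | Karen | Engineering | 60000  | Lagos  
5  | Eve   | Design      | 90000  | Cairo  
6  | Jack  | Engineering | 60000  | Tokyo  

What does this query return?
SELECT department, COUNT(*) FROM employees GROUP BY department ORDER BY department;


Assigning each row to its department group:
  Carol -> Legal
  Dave -> Sales
  Uma -> Marketing
  Karen -> Engineering
  Eve -> Design
  Jack -> Engineering


5 groups:
Design, 1
Engineering, 2
Legal, 1
Marketing, 1
Sales, 1


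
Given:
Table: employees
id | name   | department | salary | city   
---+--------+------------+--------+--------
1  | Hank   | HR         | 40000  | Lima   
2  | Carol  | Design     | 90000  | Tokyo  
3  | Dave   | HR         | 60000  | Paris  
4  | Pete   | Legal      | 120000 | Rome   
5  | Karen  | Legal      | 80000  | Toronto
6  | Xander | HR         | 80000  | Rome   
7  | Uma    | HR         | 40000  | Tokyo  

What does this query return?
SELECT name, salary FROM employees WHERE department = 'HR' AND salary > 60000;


Filtering: department = 'HR' AND salary > 60000
Matching: 1 rows

1 rows:
Xander, 80000


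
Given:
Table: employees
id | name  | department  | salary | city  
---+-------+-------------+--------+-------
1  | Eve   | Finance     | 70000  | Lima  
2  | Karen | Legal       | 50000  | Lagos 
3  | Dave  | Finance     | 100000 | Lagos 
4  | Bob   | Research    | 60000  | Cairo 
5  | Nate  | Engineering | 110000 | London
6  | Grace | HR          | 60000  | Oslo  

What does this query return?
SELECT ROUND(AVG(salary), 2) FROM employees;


SUM(salary) = 450000
COUNT = 6
ROUND(AVG, 2) = ROUND(450000 / 6, 2) = 75000.0

75000.0


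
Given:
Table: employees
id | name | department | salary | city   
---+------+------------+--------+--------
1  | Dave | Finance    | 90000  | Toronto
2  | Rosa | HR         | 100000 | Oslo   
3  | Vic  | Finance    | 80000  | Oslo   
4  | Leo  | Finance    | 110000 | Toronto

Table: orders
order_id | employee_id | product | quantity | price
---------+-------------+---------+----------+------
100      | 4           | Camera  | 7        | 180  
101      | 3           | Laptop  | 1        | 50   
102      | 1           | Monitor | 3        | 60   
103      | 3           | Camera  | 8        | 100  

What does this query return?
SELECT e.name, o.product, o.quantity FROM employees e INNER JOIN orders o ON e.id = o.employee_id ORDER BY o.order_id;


Joining employees.id = orders.employee_id:
  employee Leo (id=4) -> order Camera
  employee Vic (id=3) -> order Laptop
  employee Dave (id=1) -> order Monitor
  employee Vic (id=3) -> order Camera


4 rows:
Leo, Camera, 7
Vic, Laptop, 1
Dave, Monitor, 3
Vic, Camera, 8


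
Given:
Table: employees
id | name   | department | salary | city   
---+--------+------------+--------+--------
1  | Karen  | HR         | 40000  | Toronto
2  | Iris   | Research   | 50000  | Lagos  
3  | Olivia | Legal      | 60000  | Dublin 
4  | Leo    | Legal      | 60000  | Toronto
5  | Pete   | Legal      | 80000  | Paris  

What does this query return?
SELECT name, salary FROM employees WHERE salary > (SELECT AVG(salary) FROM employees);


Subquery: AVG(salary) = 58000.0
Filtering: salary > 58000.0
  Olivia (60000) -> MATCH
  Leo (60000) -> MATCH
  Pete (80000) -> MATCH


3 rows:
Olivia, 60000
Leo, 60000
Pete, 80000


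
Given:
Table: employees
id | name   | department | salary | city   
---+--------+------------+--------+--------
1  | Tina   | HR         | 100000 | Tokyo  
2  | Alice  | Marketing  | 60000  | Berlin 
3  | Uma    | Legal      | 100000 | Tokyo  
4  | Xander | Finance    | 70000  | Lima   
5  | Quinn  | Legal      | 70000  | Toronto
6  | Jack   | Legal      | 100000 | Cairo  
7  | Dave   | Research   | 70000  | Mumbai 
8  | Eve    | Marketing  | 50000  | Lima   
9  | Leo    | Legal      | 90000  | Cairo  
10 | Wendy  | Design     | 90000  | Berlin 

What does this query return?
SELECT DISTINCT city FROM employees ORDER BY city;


All 'city' values (row order): Tokyo, Berlin, Tokyo, Lima, Toronto, Cairo, Mumbai, Lima, Cairo, Berlin
Removing duplicates leaves 6 unique value(s).

6 values:
Berlin
Cairo
Lima
Mumbai
Tokyo
Toronto


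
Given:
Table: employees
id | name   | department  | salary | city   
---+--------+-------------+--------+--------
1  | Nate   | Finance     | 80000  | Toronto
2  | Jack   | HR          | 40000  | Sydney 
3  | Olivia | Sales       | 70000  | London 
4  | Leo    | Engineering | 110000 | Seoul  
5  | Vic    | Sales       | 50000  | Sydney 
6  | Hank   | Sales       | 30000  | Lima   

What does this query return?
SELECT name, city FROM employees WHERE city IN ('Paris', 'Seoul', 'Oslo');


Filtering: city IN ('Paris', 'Seoul', 'Oslo')
Matching: 1 rows

1 rows:
Leo, Seoul
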